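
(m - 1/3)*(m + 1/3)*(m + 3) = m^3 + 3*m^2 - m/9 - 1/3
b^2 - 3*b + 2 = (b - 2)*(b - 1)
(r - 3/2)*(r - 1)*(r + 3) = r^3 + r^2/2 - 6*r + 9/2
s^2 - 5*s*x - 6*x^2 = (s - 6*x)*(s + x)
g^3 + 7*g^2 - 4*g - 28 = (g - 2)*(g + 2)*(g + 7)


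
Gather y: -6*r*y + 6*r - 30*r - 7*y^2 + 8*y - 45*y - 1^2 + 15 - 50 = -24*r - 7*y^2 + y*(-6*r - 37) - 36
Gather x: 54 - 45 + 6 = 15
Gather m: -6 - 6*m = -6*m - 6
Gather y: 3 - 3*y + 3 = 6 - 3*y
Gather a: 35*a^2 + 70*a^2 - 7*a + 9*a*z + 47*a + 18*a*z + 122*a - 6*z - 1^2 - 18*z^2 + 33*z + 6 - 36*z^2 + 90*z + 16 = 105*a^2 + a*(27*z + 162) - 54*z^2 + 117*z + 21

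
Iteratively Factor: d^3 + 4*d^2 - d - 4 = (d - 1)*(d^2 + 5*d + 4) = (d - 1)*(d + 4)*(d + 1)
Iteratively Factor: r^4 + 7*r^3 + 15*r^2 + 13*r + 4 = (r + 1)*(r^3 + 6*r^2 + 9*r + 4) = (r + 1)^2*(r^2 + 5*r + 4) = (r + 1)^3*(r + 4)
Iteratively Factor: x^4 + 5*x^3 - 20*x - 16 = (x + 1)*(x^3 + 4*x^2 - 4*x - 16) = (x + 1)*(x + 2)*(x^2 + 2*x - 8) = (x - 2)*(x + 1)*(x + 2)*(x + 4)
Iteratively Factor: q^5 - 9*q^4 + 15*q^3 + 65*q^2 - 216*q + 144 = (q - 4)*(q^4 - 5*q^3 - 5*q^2 + 45*q - 36) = (q - 4)*(q - 1)*(q^3 - 4*q^2 - 9*q + 36) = (q - 4)*(q - 3)*(q - 1)*(q^2 - q - 12) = (q - 4)^2*(q - 3)*(q - 1)*(q + 3)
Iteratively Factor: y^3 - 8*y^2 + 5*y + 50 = (y - 5)*(y^2 - 3*y - 10) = (y - 5)*(y + 2)*(y - 5)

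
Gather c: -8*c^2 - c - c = -8*c^2 - 2*c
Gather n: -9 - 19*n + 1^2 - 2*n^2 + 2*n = -2*n^2 - 17*n - 8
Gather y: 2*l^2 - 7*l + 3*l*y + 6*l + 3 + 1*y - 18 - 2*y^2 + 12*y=2*l^2 - l - 2*y^2 + y*(3*l + 13) - 15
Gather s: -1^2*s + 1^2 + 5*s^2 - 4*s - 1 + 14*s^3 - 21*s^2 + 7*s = 14*s^3 - 16*s^2 + 2*s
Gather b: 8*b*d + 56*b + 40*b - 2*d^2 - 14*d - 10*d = b*(8*d + 96) - 2*d^2 - 24*d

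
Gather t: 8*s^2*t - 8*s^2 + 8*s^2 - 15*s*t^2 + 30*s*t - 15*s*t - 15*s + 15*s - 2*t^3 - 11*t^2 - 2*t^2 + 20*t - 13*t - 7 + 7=-2*t^3 + t^2*(-15*s - 13) + t*(8*s^2 + 15*s + 7)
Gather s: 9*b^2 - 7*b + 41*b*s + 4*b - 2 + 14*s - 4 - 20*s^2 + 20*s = 9*b^2 - 3*b - 20*s^2 + s*(41*b + 34) - 6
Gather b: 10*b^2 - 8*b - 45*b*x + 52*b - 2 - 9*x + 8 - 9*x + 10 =10*b^2 + b*(44 - 45*x) - 18*x + 16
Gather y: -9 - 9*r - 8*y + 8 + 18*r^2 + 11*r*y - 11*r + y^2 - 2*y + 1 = 18*r^2 - 20*r + y^2 + y*(11*r - 10)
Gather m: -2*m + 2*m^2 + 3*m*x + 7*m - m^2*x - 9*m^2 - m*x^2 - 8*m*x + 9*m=m^2*(-x - 7) + m*(-x^2 - 5*x + 14)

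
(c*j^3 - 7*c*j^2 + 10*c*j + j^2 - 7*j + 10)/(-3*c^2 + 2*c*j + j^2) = (c*j^3 - 7*c*j^2 + 10*c*j + j^2 - 7*j + 10)/(-3*c^2 + 2*c*j + j^2)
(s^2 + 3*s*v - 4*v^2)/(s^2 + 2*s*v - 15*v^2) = (s^2 + 3*s*v - 4*v^2)/(s^2 + 2*s*v - 15*v^2)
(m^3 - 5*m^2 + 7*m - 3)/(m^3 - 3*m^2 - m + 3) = (m - 1)/(m + 1)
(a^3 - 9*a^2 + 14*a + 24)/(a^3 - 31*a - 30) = (a - 4)/(a + 5)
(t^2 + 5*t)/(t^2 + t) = (t + 5)/(t + 1)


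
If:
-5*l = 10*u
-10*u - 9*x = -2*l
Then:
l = 9*x/7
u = -9*x/14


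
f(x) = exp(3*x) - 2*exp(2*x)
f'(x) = 3*exp(3*x) - 4*exp(2*x)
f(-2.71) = -0.01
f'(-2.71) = -0.02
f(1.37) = 29.97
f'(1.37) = 120.89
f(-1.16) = -0.17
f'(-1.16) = -0.30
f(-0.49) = -0.52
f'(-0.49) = -0.81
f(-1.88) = -0.04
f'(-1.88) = -0.08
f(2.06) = 359.87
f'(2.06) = 1202.74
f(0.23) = -1.17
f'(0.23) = -0.36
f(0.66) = -0.24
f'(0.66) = 6.75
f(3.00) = 7296.23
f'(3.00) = 22695.54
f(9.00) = 531916920663.52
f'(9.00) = 1595882081928.85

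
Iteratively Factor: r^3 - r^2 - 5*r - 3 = (r + 1)*(r^2 - 2*r - 3) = (r + 1)^2*(r - 3)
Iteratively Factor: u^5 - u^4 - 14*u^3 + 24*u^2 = (u + 4)*(u^4 - 5*u^3 + 6*u^2) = u*(u + 4)*(u^3 - 5*u^2 + 6*u) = u^2*(u + 4)*(u^2 - 5*u + 6) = u^2*(u - 2)*(u + 4)*(u - 3)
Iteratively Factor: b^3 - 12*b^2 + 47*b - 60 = (b - 4)*(b^2 - 8*b + 15) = (b - 5)*(b - 4)*(b - 3)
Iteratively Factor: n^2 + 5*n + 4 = (n + 4)*(n + 1)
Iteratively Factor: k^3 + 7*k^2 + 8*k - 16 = (k + 4)*(k^2 + 3*k - 4) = (k - 1)*(k + 4)*(k + 4)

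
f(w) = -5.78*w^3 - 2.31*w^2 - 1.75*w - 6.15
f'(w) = -17.34*w^2 - 4.62*w - 1.75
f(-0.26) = -5.75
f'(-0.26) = -1.72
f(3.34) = -253.13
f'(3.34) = -210.62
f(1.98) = -63.54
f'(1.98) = -78.88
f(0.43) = -7.79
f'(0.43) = -6.94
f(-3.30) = 182.18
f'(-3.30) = -175.34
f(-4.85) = 607.41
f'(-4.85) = -387.22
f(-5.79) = 1048.47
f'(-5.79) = -556.31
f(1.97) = -62.75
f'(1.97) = -78.15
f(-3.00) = 134.37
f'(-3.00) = -143.95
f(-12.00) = 9670.05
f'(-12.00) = -2443.27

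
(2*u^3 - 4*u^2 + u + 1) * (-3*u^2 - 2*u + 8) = -6*u^5 + 8*u^4 + 21*u^3 - 37*u^2 + 6*u + 8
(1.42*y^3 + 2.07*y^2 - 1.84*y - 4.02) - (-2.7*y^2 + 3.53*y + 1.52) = 1.42*y^3 + 4.77*y^2 - 5.37*y - 5.54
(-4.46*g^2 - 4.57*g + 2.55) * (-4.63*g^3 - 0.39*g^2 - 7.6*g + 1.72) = 20.6498*g^5 + 22.8985*g^4 + 23.8718*g^3 + 26.0663*g^2 - 27.2404*g + 4.386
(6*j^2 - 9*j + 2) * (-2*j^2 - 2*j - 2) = -12*j^4 + 6*j^3 + 2*j^2 + 14*j - 4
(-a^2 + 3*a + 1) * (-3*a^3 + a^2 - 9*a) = 3*a^5 - 10*a^4 + 9*a^3 - 26*a^2 - 9*a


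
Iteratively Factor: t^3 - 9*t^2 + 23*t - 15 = (t - 3)*(t^2 - 6*t + 5) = (t - 5)*(t - 3)*(t - 1)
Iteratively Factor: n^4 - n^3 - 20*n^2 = (n + 4)*(n^3 - 5*n^2) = (n - 5)*(n + 4)*(n^2) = n*(n - 5)*(n + 4)*(n)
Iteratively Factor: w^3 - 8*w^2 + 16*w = (w - 4)*(w^2 - 4*w) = w*(w - 4)*(w - 4)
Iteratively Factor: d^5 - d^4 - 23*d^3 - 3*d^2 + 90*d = (d - 5)*(d^4 + 4*d^3 - 3*d^2 - 18*d) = d*(d - 5)*(d^3 + 4*d^2 - 3*d - 18) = d*(d - 5)*(d + 3)*(d^2 + d - 6) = d*(d - 5)*(d - 2)*(d + 3)*(d + 3)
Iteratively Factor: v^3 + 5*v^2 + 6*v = (v)*(v^2 + 5*v + 6) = v*(v + 3)*(v + 2)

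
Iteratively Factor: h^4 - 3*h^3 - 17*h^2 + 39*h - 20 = (h + 4)*(h^3 - 7*h^2 + 11*h - 5) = (h - 1)*(h + 4)*(h^2 - 6*h + 5) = (h - 5)*(h - 1)*(h + 4)*(h - 1)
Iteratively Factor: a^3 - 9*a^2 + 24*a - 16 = (a - 1)*(a^2 - 8*a + 16) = (a - 4)*(a - 1)*(a - 4)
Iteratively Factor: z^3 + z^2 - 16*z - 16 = (z + 1)*(z^2 - 16) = (z - 4)*(z + 1)*(z + 4)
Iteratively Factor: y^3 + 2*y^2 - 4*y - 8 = (y - 2)*(y^2 + 4*y + 4) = (y - 2)*(y + 2)*(y + 2)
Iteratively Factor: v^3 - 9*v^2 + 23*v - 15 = (v - 3)*(v^2 - 6*v + 5) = (v - 5)*(v - 3)*(v - 1)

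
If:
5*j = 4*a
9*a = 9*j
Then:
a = 0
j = 0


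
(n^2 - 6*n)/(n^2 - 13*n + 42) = n/(n - 7)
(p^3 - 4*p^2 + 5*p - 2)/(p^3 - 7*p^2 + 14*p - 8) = (p - 1)/(p - 4)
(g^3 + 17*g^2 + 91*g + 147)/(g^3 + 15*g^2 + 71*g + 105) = (g + 7)/(g + 5)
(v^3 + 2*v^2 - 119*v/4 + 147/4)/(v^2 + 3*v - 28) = (v^2 - 5*v + 21/4)/(v - 4)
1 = 1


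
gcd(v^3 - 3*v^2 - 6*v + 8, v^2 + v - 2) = v^2 + v - 2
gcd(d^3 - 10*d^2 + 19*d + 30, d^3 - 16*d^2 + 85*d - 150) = d^2 - 11*d + 30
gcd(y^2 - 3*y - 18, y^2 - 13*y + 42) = y - 6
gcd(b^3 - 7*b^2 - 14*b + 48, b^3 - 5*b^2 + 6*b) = b - 2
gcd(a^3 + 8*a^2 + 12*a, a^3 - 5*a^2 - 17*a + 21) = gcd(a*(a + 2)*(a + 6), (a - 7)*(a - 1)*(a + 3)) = 1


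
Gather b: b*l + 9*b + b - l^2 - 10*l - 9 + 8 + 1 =b*(l + 10) - l^2 - 10*l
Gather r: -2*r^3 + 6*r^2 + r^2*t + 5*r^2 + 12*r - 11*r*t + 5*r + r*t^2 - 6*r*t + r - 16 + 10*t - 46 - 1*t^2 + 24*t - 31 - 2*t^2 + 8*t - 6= -2*r^3 + r^2*(t + 11) + r*(t^2 - 17*t + 18) - 3*t^2 + 42*t - 99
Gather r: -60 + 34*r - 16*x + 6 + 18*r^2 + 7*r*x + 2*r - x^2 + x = 18*r^2 + r*(7*x + 36) - x^2 - 15*x - 54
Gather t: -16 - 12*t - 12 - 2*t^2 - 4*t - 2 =-2*t^2 - 16*t - 30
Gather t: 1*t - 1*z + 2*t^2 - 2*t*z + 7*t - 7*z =2*t^2 + t*(8 - 2*z) - 8*z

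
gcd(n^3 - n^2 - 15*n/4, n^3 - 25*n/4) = n^2 - 5*n/2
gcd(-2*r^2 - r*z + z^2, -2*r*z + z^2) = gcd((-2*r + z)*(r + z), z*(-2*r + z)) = -2*r + z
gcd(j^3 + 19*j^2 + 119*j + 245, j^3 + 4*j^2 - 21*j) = j + 7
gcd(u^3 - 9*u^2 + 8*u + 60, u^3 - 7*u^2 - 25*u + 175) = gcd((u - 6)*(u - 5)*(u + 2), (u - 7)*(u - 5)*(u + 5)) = u - 5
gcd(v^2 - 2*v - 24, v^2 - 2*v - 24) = v^2 - 2*v - 24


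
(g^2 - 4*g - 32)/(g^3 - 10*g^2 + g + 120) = (g + 4)/(g^2 - 2*g - 15)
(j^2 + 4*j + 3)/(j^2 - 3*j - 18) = (j + 1)/(j - 6)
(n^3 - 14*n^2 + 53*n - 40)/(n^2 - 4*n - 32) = (n^2 - 6*n + 5)/(n + 4)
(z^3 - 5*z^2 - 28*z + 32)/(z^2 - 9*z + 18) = (z^3 - 5*z^2 - 28*z + 32)/(z^2 - 9*z + 18)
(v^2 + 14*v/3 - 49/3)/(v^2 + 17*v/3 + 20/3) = (3*v^2 + 14*v - 49)/(3*v^2 + 17*v + 20)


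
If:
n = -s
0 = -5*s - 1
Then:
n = 1/5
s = -1/5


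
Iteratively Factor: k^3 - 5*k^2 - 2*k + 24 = (k - 4)*(k^2 - k - 6) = (k - 4)*(k + 2)*(k - 3)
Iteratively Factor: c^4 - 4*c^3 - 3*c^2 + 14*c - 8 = (c - 1)*(c^3 - 3*c^2 - 6*c + 8) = (c - 1)*(c + 2)*(c^2 - 5*c + 4) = (c - 4)*(c - 1)*(c + 2)*(c - 1)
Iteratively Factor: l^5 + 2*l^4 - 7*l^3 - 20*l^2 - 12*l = (l + 1)*(l^4 + l^3 - 8*l^2 - 12*l) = (l + 1)*(l + 2)*(l^3 - l^2 - 6*l) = l*(l + 1)*(l + 2)*(l^2 - l - 6) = l*(l - 3)*(l + 1)*(l + 2)*(l + 2)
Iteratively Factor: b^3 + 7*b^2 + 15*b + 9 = (b + 3)*(b^2 + 4*b + 3) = (b + 3)^2*(b + 1)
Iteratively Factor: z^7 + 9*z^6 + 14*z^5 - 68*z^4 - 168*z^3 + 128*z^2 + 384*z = (z + 2)*(z^6 + 7*z^5 - 68*z^3 - 32*z^2 + 192*z) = (z - 2)*(z + 2)*(z^5 + 9*z^4 + 18*z^3 - 32*z^2 - 96*z) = (z - 2)^2*(z + 2)*(z^4 + 11*z^3 + 40*z^2 + 48*z) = z*(z - 2)^2*(z + 2)*(z^3 + 11*z^2 + 40*z + 48) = z*(z - 2)^2*(z + 2)*(z + 4)*(z^2 + 7*z + 12) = z*(z - 2)^2*(z + 2)*(z + 3)*(z + 4)*(z + 4)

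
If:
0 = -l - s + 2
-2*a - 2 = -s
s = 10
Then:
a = 4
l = -8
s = 10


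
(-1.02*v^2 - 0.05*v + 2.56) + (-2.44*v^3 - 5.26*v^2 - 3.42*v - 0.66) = -2.44*v^3 - 6.28*v^2 - 3.47*v + 1.9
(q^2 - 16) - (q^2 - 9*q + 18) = 9*q - 34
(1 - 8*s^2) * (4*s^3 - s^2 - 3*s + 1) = -32*s^5 + 8*s^4 + 28*s^3 - 9*s^2 - 3*s + 1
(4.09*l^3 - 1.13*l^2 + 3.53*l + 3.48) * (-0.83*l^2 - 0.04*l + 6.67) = -3.3947*l^5 + 0.7743*l^4 + 24.3956*l^3 - 10.5667*l^2 + 23.4059*l + 23.2116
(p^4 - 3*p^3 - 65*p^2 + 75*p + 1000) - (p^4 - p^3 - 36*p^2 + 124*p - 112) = -2*p^3 - 29*p^2 - 49*p + 1112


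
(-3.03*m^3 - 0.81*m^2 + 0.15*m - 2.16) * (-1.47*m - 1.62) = 4.4541*m^4 + 6.0993*m^3 + 1.0917*m^2 + 2.9322*m + 3.4992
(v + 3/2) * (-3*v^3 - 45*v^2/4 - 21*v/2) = -3*v^4 - 63*v^3/4 - 219*v^2/8 - 63*v/4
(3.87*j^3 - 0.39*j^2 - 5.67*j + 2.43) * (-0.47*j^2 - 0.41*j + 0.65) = -1.8189*j^5 - 1.4034*j^4 + 5.3403*j^3 + 0.9291*j^2 - 4.6818*j + 1.5795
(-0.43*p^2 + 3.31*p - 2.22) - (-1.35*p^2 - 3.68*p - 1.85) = 0.92*p^2 + 6.99*p - 0.37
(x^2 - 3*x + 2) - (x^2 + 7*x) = 2 - 10*x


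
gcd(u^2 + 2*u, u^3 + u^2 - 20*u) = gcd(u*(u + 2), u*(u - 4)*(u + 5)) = u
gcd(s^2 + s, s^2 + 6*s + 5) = s + 1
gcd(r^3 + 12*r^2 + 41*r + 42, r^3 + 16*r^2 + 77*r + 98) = r^2 + 9*r + 14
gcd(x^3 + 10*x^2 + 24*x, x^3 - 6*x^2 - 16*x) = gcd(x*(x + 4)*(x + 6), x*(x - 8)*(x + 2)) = x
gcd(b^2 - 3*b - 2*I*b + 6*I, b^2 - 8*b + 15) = b - 3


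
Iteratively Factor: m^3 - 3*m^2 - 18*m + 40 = (m - 2)*(m^2 - m - 20) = (m - 5)*(m - 2)*(m + 4)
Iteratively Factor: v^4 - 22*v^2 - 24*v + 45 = (v - 5)*(v^3 + 5*v^2 + 3*v - 9) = (v - 5)*(v - 1)*(v^2 + 6*v + 9) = (v - 5)*(v - 1)*(v + 3)*(v + 3)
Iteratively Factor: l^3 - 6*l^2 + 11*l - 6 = (l - 1)*(l^2 - 5*l + 6) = (l - 2)*(l - 1)*(l - 3)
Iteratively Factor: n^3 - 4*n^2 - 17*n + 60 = (n + 4)*(n^2 - 8*n + 15) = (n - 3)*(n + 4)*(n - 5)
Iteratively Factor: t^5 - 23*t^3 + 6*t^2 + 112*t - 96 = (t - 1)*(t^4 + t^3 - 22*t^2 - 16*t + 96) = (t - 1)*(t + 4)*(t^3 - 3*t^2 - 10*t + 24) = (t - 2)*(t - 1)*(t + 4)*(t^2 - t - 12) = (t - 2)*(t - 1)*(t + 3)*(t + 4)*(t - 4)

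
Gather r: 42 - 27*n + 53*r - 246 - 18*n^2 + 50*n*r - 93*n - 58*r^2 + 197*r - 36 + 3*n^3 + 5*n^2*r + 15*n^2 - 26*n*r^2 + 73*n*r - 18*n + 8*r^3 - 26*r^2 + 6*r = 3*n^3 - 3*n^2 - 138*n + 8*r^3 + r^2*(-26*n - 84) + r*(5*n^2 + 123*n + 256) - 240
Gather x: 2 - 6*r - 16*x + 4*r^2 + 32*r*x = 4*r^2 - 6*r + x*(32*r - 16) + 2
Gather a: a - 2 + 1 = a - 1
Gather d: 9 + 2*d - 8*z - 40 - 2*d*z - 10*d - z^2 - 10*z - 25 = d*(-2*z - 8) - z^2 - 18*z - 56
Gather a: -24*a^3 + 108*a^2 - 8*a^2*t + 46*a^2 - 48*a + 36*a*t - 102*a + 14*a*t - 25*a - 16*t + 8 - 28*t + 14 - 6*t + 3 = -24*a^3 + a^2*(154 - 8*t) + a*(50*t - 175) - 50*t + 25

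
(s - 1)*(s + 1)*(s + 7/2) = s^3 + 7*s^2/2 - s - 7/2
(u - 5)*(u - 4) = u^2 - 9*u + 20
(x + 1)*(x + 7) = x^2 + 8*x + 7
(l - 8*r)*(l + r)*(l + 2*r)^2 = l^4 - 3*l^3*r - 32*l^2*r^2 - 60*l*r^3 - 32*r^4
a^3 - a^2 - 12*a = a*(a - 4)*(a + 3)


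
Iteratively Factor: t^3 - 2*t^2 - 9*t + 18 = (t - 3)*(t^2 + t - 6) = (t - 3)*(t - 2)*(t + 3)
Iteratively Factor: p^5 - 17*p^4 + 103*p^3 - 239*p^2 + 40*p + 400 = (p - 5)*(p^4 - 12*p^3 + 43*p^2 - 24*p - 80) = (p - 5)*(p - 4)*(p^3 - 8*p^2 + 11*p + 20) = (p - 5)^2*(p - 4)*(p^2 - 3*p - 4) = (p - 5)^2*(p - 4)*(p + 1)*(p - 4)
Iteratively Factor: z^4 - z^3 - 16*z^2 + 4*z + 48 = (z + 2)*(z^3 - 3*z^2 - 10*z + 24) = (z - 4)*(z + 2)*(z^2 + z - 6) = (z - 4)*(z - 2)*(z + 2)*(z + 3)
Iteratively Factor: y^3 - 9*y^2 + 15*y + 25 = (y - 5)*(y^2 - 4*y - 5) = (y - 5)^2*(y + 1)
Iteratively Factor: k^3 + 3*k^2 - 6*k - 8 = (k - 2)*(k^2 + 5*k + 4) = (k - 2)*(k + 1)*(k + 4)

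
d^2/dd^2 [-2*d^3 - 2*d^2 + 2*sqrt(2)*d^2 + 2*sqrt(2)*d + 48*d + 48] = -12*d - 4 + 4*sqrt(2)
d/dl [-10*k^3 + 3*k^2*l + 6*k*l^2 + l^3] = 3*k^2 + 12*k*l + 3*l^2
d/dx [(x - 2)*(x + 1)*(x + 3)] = 3*x^2 + 4*x - 5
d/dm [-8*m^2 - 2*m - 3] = -16*m - 2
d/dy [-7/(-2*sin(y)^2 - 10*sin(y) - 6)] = -7*(2*sin(y) + 5)*cos(y)/(2*(sin(y)^2 + 5*sin(y) + 3)^2)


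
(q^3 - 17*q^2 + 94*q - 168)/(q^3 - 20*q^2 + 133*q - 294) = (q - 4)/(q - 7)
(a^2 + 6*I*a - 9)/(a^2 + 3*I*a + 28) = (a^2 + 6*I*a - 9)/(a^2 + 3*I*a + 28)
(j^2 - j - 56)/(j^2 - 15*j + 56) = (j + 7)/(j - 7)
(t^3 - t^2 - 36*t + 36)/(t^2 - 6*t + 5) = (t^2 - 36)/(t - 5)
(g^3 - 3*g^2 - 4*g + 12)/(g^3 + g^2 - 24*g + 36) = (g + 2)/(g + 6)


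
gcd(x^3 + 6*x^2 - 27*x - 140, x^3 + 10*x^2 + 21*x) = x + 7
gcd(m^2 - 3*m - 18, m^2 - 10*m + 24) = m - 6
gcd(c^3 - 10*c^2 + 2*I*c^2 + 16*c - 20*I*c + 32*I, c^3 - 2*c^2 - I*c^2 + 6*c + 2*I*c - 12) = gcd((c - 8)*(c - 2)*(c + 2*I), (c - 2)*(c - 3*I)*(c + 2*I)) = c^2 + c*(-2 + 2*I) - 4*I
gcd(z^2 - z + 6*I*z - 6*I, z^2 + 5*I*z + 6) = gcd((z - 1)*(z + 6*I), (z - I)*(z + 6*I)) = z + 6*I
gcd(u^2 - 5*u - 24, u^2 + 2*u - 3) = u + 3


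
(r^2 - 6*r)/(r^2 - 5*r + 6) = r*(r - 6)/(r^2 - 5*r + 6)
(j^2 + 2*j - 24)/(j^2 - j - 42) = (j - 4)/(j - 7)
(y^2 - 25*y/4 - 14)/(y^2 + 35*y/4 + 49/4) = (y - 8)/(y + 7)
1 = 1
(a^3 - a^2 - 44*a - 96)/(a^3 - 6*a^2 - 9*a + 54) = (a^2 - 4*a - 32)/(a^2 - 9*a + 18)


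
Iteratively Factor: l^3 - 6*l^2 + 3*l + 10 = (l + 1)*(l^2 - 7*l + 10) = (l - 5)*(l + 1)*(l - 2)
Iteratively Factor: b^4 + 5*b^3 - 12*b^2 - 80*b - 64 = (b + 4)*(b^3 + b^2 - 16*b - 16) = (b - 4)*(b + 4)*(b^2 + 5*b + 4) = (b - 4)*(b + 1)*(b + 4)*(b + 4)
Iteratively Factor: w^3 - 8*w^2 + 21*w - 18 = (w - 3)*(w^2 - 5*w + 6) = (w - 3)*(w - 2)*(w - 3)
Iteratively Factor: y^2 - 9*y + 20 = (y - 5)*(y - 4)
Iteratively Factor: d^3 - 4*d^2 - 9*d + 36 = (d + 3)*(d^2 - 7*d + 12) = (d - 4)*(d + 3)*(d - 3)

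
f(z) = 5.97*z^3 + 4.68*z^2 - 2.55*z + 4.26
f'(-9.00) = 1363.92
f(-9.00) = -3945.84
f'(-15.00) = 3886.80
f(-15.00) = -19053.24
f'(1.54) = 54.34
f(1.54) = 33.24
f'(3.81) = 293.09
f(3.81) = 392.66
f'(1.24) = 36.59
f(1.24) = 19.68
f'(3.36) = 231.10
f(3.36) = 274.99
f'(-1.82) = 39.74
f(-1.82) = -11.59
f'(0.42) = 4.54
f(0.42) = 4.46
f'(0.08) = -1.69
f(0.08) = 4.09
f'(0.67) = 11.76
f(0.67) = 6.45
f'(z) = 17.91*z^2 + 9.36*z - 2.55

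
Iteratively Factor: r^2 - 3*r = (r)*(r - 3)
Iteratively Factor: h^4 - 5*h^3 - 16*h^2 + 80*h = (h - 5)*(h^3 - 16*h) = h*(h - 5)*(h^2 - 16) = h*(h - 5)*(h + 4)*(h - 4)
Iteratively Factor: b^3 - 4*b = (b + 2)*(b^2 - 2*b) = b*(b + 2)*(b - 2)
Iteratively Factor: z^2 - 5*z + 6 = (z - 3)*(z - 2)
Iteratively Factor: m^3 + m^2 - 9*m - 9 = (m - 3)*(m^2 + 4*m + 3) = (m - 3)*(m + 1)*(m + 3)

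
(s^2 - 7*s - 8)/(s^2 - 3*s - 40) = (s + 1)/(s + 5)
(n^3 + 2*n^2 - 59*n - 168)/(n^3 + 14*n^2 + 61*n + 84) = (n - 8)/(n + 4)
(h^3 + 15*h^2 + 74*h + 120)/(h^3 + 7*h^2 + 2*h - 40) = (h + 6)/(h - 2)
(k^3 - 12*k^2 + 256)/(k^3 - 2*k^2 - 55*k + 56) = (k^2 - 4*k - 32)/(k^2 + 6*k - 7)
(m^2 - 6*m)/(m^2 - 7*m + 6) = m/(m - 1)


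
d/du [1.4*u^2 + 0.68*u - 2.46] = 2.8*u + 0.68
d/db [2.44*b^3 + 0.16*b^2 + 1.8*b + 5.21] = 7.32*b^2 + 0.32*b + 1.8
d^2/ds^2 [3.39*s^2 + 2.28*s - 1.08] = 6.78000000000000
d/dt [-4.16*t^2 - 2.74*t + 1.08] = -8.32*t - 2.74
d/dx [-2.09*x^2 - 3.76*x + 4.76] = -4.18*x - 3.76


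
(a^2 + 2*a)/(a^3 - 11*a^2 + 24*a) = (a + 2)/(a^2 - 11*a + 24)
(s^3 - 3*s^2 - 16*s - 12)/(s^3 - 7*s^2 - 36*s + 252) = (s^2 + 3*s + 2)/(s^2 - s - 42)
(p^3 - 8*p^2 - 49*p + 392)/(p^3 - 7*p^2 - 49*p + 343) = (p - 8)/(p - 7)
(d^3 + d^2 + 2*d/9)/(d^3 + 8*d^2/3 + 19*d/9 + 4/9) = d*(3*d + 2)/(3*d^2 + 7*d + 4)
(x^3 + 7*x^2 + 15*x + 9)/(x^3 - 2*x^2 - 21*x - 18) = (x + 3)/(x - 6)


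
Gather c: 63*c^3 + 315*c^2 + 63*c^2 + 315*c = 63*c^3 + 378*c^2 + 315*c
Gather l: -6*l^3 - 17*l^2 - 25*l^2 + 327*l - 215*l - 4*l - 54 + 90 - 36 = -6*l^3 - 42*l^2 + 108*l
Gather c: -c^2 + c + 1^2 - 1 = -c^2 + c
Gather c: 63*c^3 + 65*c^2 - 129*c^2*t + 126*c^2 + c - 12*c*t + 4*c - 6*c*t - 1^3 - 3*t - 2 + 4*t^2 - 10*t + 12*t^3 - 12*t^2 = 63*c^3 + c^2*(191 - 129*t) + c*(5 - 18*t) + 12*t^3 - 8*t^2 - 13*t - 3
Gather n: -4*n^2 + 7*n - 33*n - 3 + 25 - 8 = -4*n^2 - 26*n + 14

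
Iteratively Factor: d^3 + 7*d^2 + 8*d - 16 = (d + 4)*(d^2 + 3*d - 4) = (d - 1)*(d + 4)*(d + 4)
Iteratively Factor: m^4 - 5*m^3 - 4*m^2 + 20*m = (m)*(m^3 - 5*m^2 - 4*m + 20) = m*(m - 2)*(m^2 - 3*m - 10) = m*(m - 5)*(m - 2)*(m + 2)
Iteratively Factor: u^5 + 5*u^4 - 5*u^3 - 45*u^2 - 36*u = (u + 4)*(u^4 + u^3 - 9*u^2 - 9*u) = (u + 3)*(u + 4)*(u^3 - 2*u^2 - 3*u) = u*(u + 3)*(u + 4)*(u^2 - 2*u - 3) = u*(u + 1)*(u + 3)*(u + 4)*(u - 3)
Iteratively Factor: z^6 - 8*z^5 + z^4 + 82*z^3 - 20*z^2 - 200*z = (z - 2)*(z^5 - 6*z^4 - 11*z^3 + 60*z^2 + 100*z) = z*(z - 2)*(z^4 - 6*z^3 - 11*z^2 + 60*z + 100) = z*(z - 2)*(z + 2)*(z^3 - 8*z^2 + 5*z + 50) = z*(z - 2)*(z + 2)^2*(z^2 - 10*z + 25) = z*(z - 5)*(z - 2)*(z + 2)^2*(z - 5)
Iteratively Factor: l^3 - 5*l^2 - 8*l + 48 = (l + 3)*(l^2 - 8*l + 16) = (l - 4)*(l + 3)*(l - 4)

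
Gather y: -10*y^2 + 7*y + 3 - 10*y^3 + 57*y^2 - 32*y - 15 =-10*y^3 + 47*y^2 - 25*y - 12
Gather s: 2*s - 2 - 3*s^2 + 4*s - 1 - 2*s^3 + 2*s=-2*s^3 - 3*s^2 + 8*s - 3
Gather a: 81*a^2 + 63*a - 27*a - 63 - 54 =81*a^2 + 36*a - 117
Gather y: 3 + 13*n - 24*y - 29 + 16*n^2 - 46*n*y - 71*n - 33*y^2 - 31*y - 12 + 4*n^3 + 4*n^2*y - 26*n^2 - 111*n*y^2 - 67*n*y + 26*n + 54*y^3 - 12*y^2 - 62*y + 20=4*n^3 - 10*n^2 - 32*n + 54*y^3 + y^2*(-111*n - 45) + y*(4*n^2 - 113*n - 117) - 18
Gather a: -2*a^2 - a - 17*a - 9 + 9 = -2*a^2 - 18*a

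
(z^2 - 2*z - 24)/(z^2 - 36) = (z + 4)/(z + 6)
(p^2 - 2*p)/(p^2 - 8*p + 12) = p/(p - 6)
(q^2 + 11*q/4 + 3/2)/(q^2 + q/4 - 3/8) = 2*(q + 2)/(2*q - 1)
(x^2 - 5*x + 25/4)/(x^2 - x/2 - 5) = (x - 5/2)/(x + 2)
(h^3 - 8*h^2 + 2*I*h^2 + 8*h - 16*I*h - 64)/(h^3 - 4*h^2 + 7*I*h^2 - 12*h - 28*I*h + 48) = (h^2 - 2*h*(4 + I) + 16*I)/(h^2 + h*(-4 + 3*I) - 12*I)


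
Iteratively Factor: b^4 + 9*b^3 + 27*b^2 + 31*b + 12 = (b + 1)*(b^3 + 8*b^2 + 19*b + 12) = (b + 1)^2*(b^2 + 7*b + 12) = (b + 1)^2*(b + 3)*(b + 4)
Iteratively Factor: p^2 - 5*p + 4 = (p - 1)*(p - 4)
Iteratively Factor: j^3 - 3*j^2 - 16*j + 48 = (j - 3)*(j^2 - 16) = (j - 4)*(j - 3)*(j + 4)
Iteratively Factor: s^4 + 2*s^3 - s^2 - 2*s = (s + 2)*(s^3 - s) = s*(s + 2)*(s^2 - 1) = s*(s + 1)*(s + 2)*(s - 1)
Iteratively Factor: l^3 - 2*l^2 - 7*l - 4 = (l - 4)*(l^2 + 2*l + 1) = (l - 4)*(l + 1)*(l + 1)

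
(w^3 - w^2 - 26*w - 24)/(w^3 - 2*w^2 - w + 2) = (w^2 - 2*w - 24)/(w^2 - 3*w + 2)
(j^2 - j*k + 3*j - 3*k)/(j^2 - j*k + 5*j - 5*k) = (j + 3)/(j + 5)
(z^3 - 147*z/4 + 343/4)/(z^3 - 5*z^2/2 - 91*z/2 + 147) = (z - 7/2)/(z - 6)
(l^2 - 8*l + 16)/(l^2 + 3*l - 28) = (l - 4)/(l + 7)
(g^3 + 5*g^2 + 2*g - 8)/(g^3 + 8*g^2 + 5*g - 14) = (g + 4)/(g + 7)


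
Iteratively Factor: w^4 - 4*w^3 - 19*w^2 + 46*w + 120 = (w - 5)*(w^3 + w^2 - 14*w - 24) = (w - 5)*(w - 4)*(w^2 + 5*w + 6) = (w - 5)*(w - 4)*(w + 2)*(w + 3)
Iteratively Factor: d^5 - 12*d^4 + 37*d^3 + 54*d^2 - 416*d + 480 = (d + 3)*(d^4 - 15*d^3 + 82*d^2 - 192*d + 160) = (d - 4)*(d + 3)*(d^3 - 11*d^2 + 38*d - 40) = (d - 4)*(d - 2)*(d + 3)*(d^2 - 9*d + 20) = (d - 4)^2*(d - 2)*(d + 3)*(d - 5)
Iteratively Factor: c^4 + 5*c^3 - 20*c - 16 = (c + 2)*(c^3 + 3*c^2 - 6*c - 8) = (c + 2)*(c + 4)*(c^2 - c - 2) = (c + 1)*(c + 2)*(c + 4)*(c - 2)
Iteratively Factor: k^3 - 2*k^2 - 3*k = (k + 1)*(k^2 - 3*k) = k*(k + 1)*(k - 3)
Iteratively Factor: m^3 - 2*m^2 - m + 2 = (m - 1)*(m^2 - m - 2) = (m - 1)*(m + 1)*(m - 2)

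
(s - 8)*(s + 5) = s^2 - 3*s - 40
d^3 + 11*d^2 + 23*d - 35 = (d - 1)*(d + 5)*(d + 7)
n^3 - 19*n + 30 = (n - 3)*(n - 2)*(n + 5)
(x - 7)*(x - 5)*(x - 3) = x^3 - 15*x^2 + 71*x - 105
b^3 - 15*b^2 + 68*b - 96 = (b - 8)*(b - 4)*(b - 3)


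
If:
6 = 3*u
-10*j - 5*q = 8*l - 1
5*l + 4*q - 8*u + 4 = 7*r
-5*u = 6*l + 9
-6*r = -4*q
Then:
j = 2821/120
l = -19/6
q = -167/4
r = -167/6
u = 2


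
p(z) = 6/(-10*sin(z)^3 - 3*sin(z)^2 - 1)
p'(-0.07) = -1.60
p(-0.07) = -5.93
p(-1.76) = 1.08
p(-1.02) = 1.99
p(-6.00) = -4.13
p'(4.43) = -1.41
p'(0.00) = 0.00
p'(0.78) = 2.29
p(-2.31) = 4.29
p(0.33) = -3.62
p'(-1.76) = -0.84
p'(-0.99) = 6.96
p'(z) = 6*(30*sin(z)^2*cos(z) + 6*sin(z)*cos(z))/(-10*sin(z)^3 - 3*sin(z)^2 - 1)^2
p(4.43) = 1.18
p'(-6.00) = 10.98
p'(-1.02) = 5.78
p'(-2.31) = -24.73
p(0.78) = -1.01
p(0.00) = -6.00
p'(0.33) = 10.55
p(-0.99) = 2.18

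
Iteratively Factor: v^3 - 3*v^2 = (v)*(v^2 - 3*v) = v*(v - 3)*(v)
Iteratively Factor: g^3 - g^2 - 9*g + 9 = (g - 1)*(g^2 - 9) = (g - 3)*(g - 1)*(g + 3)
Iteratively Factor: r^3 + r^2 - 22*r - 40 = (r + 4)*(r^2 - 3*r - 10) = (r + 2)*(r + 4)*(r - 5)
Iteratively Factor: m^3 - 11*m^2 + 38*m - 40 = (m - 5)*(m^2 - 6*m + 8) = (m - 5)*(m - 2)*(m - 4)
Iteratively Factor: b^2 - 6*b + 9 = (b - 3)*(b - 3)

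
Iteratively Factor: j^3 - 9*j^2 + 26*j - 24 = (j - 3)*(j^2 - 6*j + 8) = (j - 3)*(j - 2)*(j - 4)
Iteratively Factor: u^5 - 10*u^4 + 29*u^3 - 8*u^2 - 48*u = (u - 4)*(u^4 - 6*u^3 + 5*u^2 + 12*u) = (u - 4)*(u - 3)*(u^3 - 3*u^2 - 4*u) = (u - 4)^2*(u - 3)*(u^2 + u) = (u - 4)^2*(u - 3)*(u + 1)*(u)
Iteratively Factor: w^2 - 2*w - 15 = (w + 3)*(w - 5)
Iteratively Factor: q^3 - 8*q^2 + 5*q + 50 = (q + 2)*(q^2 - 10*q + 25) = (q - 5)*(q + 2)*(q - 5)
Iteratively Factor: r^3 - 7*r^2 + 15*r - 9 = (r - 3)*(r^2 - 4*r + 3) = (r - 3)^2*(r - 1)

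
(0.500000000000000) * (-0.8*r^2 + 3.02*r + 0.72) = -0.4*r^2 + 1.51*r + 0.36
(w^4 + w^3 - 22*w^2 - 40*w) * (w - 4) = w^5 - 3*w^4 - 26*w^3 + 48*w^2 + 160*w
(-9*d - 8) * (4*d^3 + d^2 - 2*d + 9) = -36*d^4 - 41*d^3 + 10*d^2 - 65*d - 72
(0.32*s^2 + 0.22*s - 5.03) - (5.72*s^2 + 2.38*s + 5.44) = -5.4*s^2 - 2.16*s - 10.47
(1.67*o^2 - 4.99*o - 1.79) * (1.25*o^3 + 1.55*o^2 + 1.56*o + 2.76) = 2.0875*o^5 - 3.649*o^4 - 7.3668*o^3 - 5.9497*o^2 - 16.5648*o - 4.9404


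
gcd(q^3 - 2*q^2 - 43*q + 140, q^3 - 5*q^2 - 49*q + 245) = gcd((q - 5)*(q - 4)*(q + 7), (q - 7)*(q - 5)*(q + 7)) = q^2 + 2*q - 35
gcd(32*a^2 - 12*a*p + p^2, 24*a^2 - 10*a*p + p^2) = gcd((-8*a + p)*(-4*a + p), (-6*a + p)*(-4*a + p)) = -4*a + p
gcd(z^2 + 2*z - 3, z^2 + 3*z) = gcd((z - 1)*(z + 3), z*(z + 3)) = z + 3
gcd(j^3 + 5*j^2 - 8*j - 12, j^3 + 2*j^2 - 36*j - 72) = j + 6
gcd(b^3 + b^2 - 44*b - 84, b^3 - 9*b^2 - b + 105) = b - 7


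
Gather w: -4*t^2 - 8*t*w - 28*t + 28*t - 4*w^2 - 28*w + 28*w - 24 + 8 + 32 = -4*t^2 - 8*t*w - 4*w^2 + 16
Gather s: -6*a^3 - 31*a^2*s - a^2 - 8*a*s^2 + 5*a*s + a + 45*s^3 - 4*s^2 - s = -6*a^3 - a^2 + a + 45*s^3 + s^2*(-8*a - 4) + s*(-31*a^2 + 5*a - 1)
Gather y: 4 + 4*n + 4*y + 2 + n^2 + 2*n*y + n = n^2 + 5*n + y*(2*n + 4) + 6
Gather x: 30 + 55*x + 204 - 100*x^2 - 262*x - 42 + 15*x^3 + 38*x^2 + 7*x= 15*x^3 - 62*x^2 - 200*x + 192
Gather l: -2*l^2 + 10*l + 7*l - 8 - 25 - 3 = -2*l^2 + 17*l - 36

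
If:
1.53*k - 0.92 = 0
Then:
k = 0.60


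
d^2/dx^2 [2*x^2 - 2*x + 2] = 4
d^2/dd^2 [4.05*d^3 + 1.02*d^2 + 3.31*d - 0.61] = 24.3*d + 2.04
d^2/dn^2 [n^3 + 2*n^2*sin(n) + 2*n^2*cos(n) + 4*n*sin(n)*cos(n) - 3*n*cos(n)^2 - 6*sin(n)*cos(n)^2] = -2*sqrt(2)*n^2*sin(n + pi/4) - 8*n*sin(2*n) + 6*n*cos(2*n) + 8*sqrt(2)*n*cos(n + pi/4) + 6*n + 11*sin(n)/2 + 6*sin(2*n) + 27*sin(3*n)/2 + 4*cos(n) + 8*cos(2*n)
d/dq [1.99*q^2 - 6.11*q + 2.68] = 3.98*q - 6.11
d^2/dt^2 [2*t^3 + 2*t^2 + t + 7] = 12*t + 4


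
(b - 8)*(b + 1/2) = b^2 - 15*b/2 - 4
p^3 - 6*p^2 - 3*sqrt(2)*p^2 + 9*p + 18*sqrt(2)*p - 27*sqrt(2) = (p - 3)^2*(p - 3*sqrt(2))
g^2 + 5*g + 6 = (g + 2)*(g + 3)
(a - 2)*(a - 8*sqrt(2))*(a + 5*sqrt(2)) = a^3 - 3*sqrt(2)*a^2 - 2*a^2 - 80*a + 6*sqrt(2)*a + 160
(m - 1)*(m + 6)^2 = m^3 + 11*m^2 + 24*m - 36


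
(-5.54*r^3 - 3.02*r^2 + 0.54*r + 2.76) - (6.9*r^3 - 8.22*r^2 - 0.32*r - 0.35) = -12.44*r^3 + 5.2*r^2 + 0.86*r + 3.11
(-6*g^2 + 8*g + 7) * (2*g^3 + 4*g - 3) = -12*g^5 + 16*g^4 - 10*g^3 + 50*g^2 + 4*g - 21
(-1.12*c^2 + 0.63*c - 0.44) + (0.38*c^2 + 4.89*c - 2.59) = -0.74*c^2 + 5.52*c - 3.03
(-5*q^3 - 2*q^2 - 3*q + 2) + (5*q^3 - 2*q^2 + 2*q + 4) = -4*q^2 - q + 6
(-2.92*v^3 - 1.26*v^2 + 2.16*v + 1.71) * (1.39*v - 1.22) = -4.0588*v^4 + 1.811*v^3 + 4.5396*v^2 - 0.258300000000001*v - 2.0862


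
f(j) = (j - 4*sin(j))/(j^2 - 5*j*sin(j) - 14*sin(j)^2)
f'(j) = (1 - 4*cos(j))/(j^2 - 5*j*sin(j) - 14*sin(j)^2) + (j - 4*sin(j))*(5*j*cos(j) - 2*j + 28*sin(j)*cos(j) + 5*sin(j))/(j^2 - 5*j*sin(j) - 14*sin(j)^2)^2 = (j^2*cos(j) - j^2 + 8*j*sin(j) + 14*j*sin(2*j) - 14*cos(j) + 17*cos(2*j) + 14*cos(3*j) - 17)/((j - 7*sin(j))^2*(j + 2*sin(j))^2)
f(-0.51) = -0.33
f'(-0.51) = -0.63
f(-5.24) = -0.22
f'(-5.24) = -0.10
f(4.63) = 0.28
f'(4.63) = -0.08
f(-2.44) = -0.02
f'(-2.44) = -0.46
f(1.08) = 0.17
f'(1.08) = -0.13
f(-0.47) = -0.36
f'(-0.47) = -0.74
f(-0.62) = -0.28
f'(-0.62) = -0.42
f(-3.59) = -0.30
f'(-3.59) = 0.02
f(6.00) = 0.16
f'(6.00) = -0.04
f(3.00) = 0.37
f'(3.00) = -0.59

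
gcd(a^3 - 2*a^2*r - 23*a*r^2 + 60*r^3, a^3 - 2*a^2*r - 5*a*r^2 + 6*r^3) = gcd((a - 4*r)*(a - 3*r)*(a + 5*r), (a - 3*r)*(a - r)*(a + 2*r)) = -a + 3*r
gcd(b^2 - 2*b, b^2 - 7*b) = b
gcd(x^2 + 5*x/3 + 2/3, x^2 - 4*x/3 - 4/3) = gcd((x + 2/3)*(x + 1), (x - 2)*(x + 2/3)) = x + 2/3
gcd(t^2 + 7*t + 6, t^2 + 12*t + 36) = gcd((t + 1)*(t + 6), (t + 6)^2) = t + 6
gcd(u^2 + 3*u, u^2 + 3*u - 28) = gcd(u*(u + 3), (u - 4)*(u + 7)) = 1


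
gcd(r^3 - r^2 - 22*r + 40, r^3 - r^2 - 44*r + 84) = r - 2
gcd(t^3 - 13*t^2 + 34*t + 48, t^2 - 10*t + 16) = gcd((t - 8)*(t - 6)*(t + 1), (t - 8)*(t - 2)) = t - 8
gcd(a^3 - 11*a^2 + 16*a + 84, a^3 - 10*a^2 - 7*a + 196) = a - 7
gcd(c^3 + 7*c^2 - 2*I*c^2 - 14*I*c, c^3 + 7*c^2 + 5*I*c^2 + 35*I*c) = c^2 + 7*c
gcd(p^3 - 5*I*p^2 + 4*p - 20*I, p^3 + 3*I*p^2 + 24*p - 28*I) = p - 2*I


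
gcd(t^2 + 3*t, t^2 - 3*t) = t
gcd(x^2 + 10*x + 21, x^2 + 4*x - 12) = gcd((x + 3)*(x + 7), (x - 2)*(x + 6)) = 1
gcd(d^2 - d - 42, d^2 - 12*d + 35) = d - 7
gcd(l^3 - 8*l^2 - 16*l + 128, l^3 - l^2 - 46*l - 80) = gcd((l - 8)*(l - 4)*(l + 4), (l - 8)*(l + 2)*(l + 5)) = l - 8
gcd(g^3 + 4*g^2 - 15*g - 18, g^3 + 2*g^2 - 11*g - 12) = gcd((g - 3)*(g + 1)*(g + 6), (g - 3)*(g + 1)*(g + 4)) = g^2 - 2*g - 3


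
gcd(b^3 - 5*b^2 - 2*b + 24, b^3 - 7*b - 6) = b^2 - b - 6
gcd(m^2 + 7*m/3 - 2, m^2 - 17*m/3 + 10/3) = m - 2/3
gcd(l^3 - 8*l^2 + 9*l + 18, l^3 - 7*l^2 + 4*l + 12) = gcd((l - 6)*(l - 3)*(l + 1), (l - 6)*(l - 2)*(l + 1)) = l^2 - 5*l - 6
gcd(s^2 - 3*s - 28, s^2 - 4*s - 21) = s - 7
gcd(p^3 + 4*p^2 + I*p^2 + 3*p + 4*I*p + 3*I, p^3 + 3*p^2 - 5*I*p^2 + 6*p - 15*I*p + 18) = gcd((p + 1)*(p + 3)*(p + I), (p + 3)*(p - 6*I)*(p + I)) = p^2 + p*(3 + I) + 3*I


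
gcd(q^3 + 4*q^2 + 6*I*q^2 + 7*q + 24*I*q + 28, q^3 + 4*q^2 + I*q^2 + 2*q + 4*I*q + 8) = q^2 + q*(4 - I) - 4*I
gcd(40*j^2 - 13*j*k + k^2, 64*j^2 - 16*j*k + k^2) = 8*j - k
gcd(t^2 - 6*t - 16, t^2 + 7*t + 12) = 1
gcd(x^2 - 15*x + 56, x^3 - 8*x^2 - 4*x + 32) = x - 8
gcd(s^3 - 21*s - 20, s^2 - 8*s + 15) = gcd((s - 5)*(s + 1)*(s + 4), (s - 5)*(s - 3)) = s - 5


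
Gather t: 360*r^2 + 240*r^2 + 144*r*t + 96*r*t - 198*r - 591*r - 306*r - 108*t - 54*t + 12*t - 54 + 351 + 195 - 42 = 600*r^2 - 1095*r + t*(240*r - 150) + 450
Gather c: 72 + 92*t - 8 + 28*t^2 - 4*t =28*t^2 + 88*t + 64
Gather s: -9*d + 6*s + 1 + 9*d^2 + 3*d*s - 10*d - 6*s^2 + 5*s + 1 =9*d^2 - 19*d - 6*s^2 + s*(3*d + 11) + 2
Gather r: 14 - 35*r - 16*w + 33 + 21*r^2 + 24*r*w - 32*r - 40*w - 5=21*r^2 + r*(24*w - 67) - 56*w + 42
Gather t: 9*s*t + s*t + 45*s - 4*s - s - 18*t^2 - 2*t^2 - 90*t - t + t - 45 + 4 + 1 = 40*s - 20*t^2 + t*(10*s - 90) - 40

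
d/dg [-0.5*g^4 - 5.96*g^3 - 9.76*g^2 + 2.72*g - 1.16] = -2.0*g^3 - 17.88*g^2 - 19.52*g + 2.72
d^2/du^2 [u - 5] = 0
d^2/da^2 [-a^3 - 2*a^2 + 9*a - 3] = -6*a - 4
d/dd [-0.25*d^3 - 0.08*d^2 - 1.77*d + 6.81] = -0.75*d^2 - 0.16*d - 1.77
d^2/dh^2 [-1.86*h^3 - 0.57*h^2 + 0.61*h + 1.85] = -11.16*h - 1.14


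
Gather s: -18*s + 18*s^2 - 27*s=18*s^2 - 45*s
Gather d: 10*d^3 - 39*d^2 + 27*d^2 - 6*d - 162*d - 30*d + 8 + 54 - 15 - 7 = 10*d^3 - 12*d^2 - 198*d + 40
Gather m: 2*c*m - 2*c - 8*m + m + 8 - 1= -2*c + m*(2*c - 7) + 7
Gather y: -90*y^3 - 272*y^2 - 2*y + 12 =-90*y^3 - 272*y^2 - 2*y + 12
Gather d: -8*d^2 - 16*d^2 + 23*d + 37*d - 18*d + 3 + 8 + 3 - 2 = -24*d^2 + 42*d + 12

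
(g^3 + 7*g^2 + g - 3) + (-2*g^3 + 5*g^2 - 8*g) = -g^3 + 12*g^2 - 7*g - 3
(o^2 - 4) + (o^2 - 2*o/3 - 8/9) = 2*o^2 - 2*o/3 - 44/9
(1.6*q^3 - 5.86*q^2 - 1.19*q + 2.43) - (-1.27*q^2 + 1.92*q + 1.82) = 1.6*q^3 - 4.59*q^2 - 3.11*q + 0.61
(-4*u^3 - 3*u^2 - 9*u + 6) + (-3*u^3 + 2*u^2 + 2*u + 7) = -7*u^3 - u^2 - 7*u + 13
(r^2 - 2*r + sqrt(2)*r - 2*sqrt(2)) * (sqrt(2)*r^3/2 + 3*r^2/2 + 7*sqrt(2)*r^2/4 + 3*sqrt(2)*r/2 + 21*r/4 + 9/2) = sqrt(2)*r^5/2 + 3*sqrt(2)*r^4/4 + 5*r^4/2 - sqrt(2)*r^3/2 + 15*r^3/4 - 10*r^2 - 3*sqrt(2)*r^2/4 - 15*r - 6*sqrt(2)*r - 9*sqrt(2)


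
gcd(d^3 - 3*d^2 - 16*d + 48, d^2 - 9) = d - 3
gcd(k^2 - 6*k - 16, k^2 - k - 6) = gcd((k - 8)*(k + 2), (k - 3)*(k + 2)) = k + 2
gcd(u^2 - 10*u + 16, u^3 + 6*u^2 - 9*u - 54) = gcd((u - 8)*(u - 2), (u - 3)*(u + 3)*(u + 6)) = 1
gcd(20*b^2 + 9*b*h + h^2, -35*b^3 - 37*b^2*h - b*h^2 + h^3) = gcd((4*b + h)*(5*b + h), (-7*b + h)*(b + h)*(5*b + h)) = 5*b + h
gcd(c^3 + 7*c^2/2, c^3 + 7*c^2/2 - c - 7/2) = c + 7/2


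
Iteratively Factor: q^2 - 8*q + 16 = (q - 4)*(q - 4)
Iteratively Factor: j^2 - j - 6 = (j + 2)*(j - 3)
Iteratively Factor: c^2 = (c)*(c)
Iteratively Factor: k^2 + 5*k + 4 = (k + 1)*(k + 4)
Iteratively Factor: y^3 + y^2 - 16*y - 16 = (y - 4)*(y^2 + 5*y + 4) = (y - 4)*(y + 1)*(y + 4)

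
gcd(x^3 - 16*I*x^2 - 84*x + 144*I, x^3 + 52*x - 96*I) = x - 6*I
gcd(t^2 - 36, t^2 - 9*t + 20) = 1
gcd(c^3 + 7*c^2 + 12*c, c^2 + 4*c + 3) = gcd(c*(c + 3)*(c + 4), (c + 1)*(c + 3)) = c + 3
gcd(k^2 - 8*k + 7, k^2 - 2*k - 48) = 1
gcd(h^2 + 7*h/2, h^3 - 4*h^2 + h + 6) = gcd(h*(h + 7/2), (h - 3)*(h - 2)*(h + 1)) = 1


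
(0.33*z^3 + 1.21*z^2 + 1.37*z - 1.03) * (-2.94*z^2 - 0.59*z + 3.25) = -0.9702*z^5 - 3.7521*z^4 - 3.6692*z^3 + 6.1524*z^2 + 5.0602*z - 3.3475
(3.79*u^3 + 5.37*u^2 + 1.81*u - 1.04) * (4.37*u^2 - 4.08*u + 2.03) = 16.5623*u^5 + 8.0037*u^4 - 6.3062*u^3 - 1.0285*u^2 + 7.9175*u - 2.1112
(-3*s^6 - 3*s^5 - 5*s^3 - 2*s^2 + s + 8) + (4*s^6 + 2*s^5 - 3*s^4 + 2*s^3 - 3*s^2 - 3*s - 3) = s^6 - s^5 - 3*s^4 - 3*s^3 - 5*s^2 - 2*s + 5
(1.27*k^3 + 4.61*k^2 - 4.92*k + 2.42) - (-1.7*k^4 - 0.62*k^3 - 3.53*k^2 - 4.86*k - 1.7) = 1.7*k^4 + 1.89*k^3 + 8.14*k^2 - 0.0599999999999996*k + 4.12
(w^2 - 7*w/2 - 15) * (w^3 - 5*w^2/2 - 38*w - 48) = w^5 - 6*w^4 - 177*w^3/4 + 245*w^2/2 + 738*w + 720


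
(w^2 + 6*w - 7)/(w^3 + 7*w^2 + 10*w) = (w^2 + 6*w - 7)/(w*(w^2 + 7*w + 10))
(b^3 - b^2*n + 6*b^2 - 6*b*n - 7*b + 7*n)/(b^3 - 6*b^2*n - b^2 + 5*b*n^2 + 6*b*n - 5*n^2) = (b + 7)/(b - 5*n)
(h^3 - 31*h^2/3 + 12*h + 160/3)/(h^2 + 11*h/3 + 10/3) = (h^2 - 12*h + 32)/(h + 2)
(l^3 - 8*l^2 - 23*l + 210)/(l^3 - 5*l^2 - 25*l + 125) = (l^2 - 13*l + 42)/(l^2 - 10*l + 25)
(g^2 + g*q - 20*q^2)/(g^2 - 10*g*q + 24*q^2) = (-g - 5*q)/(-g + 6*q)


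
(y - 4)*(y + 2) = y^2 - 2*y - 8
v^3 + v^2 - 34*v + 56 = (v - 4)*(v - 2)*(v + 7)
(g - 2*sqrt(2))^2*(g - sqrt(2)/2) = g^3 - 9*sqrt(2)*g^2/2 + 12*g - 4*sqrt(2)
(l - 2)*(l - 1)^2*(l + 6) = l^4 + 2*l^3 - 19*l^2 + 28*l - 12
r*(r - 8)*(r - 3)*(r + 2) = r^4 - 9*r^3 + 2*r^2 + 48*r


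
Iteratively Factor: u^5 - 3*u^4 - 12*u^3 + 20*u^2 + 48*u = (u - 3)*(u^4 - 12*u^2 - 16*u) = (u - 4)*(u - 3)*(u^3 + 4*u^2 + 4*u) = (u - 4)*(u - 3)*(u + 2)*(u^2 + 2*u) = u*(u - 4)*(u - 3)*(u + 2)*(u + 2)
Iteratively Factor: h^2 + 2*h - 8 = (h + 4)*(h - 2)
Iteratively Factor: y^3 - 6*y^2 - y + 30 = (y - 5)*(y^2 - y - 6) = (y - 5)*(y + 2)*(y - 3)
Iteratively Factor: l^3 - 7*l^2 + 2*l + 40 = (l - 4)*(l^2 - 3*l - 10) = (l - 4)*(l + 2)*(l - 5)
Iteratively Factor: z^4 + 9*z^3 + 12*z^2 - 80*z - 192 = (z + 4)*(z^3 + 5*z^2 - 8*z - 48) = (z + 4)^2*(z^2 + z - 12) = (z - 3)*(z + 4)^2*(z + 4)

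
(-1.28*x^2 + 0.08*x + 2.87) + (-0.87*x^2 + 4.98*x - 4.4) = -2.15*x^2 + 5.06*x - 1.53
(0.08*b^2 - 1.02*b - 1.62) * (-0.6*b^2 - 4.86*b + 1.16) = -0.048*b^4 + 0.2232*b^3 + 6.022*b^2 + 6.69*b - 1.8792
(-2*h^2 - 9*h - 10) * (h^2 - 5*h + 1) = -2*h^4 + h^3 + 33*h^2 + 41*h - 10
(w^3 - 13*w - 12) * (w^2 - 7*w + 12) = w^5 - 7*w^4 - w^3 + 79*w^2 - 72*w - 144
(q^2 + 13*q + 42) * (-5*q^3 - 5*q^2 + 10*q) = -5*q^5 - 70*q^4 - 265*q^3 - 80*q^2 + 420*q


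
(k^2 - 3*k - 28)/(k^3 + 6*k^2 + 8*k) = (k - 7)/(k*(k + 2))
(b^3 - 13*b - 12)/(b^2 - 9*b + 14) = (b^3 - 13*b - 12)/(b^2 - 9*b + 14)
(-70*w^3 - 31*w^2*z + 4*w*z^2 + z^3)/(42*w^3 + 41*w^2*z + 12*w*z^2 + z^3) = (-5*w + z)/(3*w + z)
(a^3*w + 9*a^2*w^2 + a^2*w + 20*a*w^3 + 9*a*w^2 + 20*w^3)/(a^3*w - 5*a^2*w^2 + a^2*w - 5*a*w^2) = (-a^2 - 9*a*w - 20*w^2)/(a*(-a + 5*w))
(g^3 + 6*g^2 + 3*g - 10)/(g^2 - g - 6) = (g^2 + 4*g - 5)/(g - 3)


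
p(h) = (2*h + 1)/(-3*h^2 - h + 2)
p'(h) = (2*h + 1)*(6*h + 1)/(-3*h^2 - h + 2)^2 + 2/(-3*h^2 - h + 2) = (-6*h^2 - 2*h + (2*h + 1)*(6*h + 1) + 4)/(3*h^2 + h - 2)^2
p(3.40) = -0.22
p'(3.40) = 0.07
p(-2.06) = 0.36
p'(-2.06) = 0.24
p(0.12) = 0.68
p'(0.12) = 1.72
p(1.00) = -1.50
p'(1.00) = 4.25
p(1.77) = -0.50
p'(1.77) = 0.41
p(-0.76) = -0.51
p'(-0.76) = 3.70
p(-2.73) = 0.25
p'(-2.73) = 0.11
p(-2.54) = 0.28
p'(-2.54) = 0.13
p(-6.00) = 0.11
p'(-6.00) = 0.02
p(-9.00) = 0.07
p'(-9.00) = 0.01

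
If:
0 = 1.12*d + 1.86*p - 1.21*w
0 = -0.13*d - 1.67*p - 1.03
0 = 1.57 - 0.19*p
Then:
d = -114.07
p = 8.26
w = -92.89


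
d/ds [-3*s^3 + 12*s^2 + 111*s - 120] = -9*s^2 + 24*s + 111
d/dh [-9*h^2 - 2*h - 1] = -18*h - 2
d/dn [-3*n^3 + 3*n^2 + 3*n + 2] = -9*n^2 + 6*n + 3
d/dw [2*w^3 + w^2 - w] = 6*w^2 + 2*w - 1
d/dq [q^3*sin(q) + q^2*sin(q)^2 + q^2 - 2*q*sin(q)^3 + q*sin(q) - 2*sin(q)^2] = q^3*cos(q) + 3*q^2*sin(q) + q^2*sin(2*q) - q*cos(q)/2 - q*cos(2*q) + 3*q*cos(3*q)/2 + 3*q - sin(q)/2 - 2*sin(2*q) + sin(3*q)/2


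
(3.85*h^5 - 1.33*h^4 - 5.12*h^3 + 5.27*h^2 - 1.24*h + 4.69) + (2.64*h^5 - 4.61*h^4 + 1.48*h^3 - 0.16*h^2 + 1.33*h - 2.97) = 6.49*h^5 - 5.94*h^4 - 3.64*h^3 + 5.11*h^2 + 0.0900000000000001*h + 1.72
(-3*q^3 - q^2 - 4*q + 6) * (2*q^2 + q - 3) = -6*q^5 - 5*q^4 + 11*q^2 + 18*q - 18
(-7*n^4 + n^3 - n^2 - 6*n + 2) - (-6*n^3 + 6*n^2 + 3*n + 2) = -7*n^4 + 7*n^3 - 7*n^2 - 9*n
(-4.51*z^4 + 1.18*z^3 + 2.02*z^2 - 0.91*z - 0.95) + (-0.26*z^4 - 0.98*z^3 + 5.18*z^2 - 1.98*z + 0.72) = -4.77*z^4 + 0.2*z^3 + 7.2*z^2 - 2.89*z - 0.23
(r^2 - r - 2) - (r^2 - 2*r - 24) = r + 22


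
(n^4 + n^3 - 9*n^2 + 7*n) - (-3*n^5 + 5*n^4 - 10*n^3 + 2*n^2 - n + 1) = 3*n^5 - 4*n^4 + 11*n^3 - 11*n^2 + 8*n - 1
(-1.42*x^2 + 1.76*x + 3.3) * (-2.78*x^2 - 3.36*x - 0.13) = 3.9476*x^4 - 0.1216*x^3 - 14.903*x^2 - 11.3168*x - 0.429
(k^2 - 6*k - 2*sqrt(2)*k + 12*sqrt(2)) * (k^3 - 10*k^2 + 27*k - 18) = k^5 - 16*k^4 - 2*sqrt(2)*k^4 + 32*sqrt(2)*k^3 + 87*k^3 - 174*sqrt(2)*k^2 - 180*k^2 + 108*k + 360*sqrt(2)*k - 216*sqrt(2)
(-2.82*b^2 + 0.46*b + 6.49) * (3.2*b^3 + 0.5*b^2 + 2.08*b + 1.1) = -9.024*b^5 + 0.0620000000000003*b^4 + 15.1324*b^3 + 1.0998*b^2 + 14.0052*b + 7.139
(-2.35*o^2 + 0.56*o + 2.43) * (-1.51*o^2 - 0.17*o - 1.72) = 3.5485*o^4 - 0.4461*o^3 + 0.277499999999999*o^2 - 1.3763*o - 4.1796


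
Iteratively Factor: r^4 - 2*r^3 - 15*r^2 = (r - 5)*(r^3 + 3*r^2) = r*(r - 5)*(r^2 + 3*r) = r*(r - 5)*(r + 3)*(r)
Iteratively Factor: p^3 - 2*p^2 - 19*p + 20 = (p - 5)*(p^2 + 3*p - 4) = (p - 5)*(p + 4)*(p - 1)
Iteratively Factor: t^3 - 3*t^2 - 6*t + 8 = (t - 1)*(t^2 - 2*t - 8) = (t - 1)*(t + 2)*(t - 4)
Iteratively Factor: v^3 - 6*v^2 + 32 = (v - 4)*(v^2 - 2*v - 8) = (v - 4)*(v + 2)*(v - 4)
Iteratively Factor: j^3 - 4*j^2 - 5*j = (j + 1)*(j^2 - 5*j) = (j - 5)*(j + 1)*(j)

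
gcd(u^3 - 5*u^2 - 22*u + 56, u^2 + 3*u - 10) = u - 2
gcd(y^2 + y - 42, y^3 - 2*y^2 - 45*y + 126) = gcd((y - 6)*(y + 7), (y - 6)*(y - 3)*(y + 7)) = y^2 + y - 42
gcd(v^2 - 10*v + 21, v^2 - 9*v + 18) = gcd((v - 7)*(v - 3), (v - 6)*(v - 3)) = v - 3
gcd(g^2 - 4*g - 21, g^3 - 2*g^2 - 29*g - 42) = g^2 - 4*g - 21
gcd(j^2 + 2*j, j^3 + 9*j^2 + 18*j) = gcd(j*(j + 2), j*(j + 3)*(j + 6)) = j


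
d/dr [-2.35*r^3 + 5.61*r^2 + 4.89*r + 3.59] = -7.05*r^2 + 11.22*r + 4.89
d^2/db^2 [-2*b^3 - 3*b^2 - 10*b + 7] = -12*b - 6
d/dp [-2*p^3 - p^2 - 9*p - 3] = -6*p^2 - 2*p - 9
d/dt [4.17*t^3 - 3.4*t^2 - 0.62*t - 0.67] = 12.51*t^2 - 6.8*t - 0.62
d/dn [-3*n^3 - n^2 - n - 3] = -9*n^2 - 2*n - 1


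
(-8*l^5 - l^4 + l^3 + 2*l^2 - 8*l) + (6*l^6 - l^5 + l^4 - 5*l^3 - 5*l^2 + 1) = 6*l^6 - 9*l^5 - 4*l^3 - 3*l^2 - 8*l + 1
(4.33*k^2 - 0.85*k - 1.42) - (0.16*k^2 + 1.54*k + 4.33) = 4.17*k^2 - 2.39*k - 5.75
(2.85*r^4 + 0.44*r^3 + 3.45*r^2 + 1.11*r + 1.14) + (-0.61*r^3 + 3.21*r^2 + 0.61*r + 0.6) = 2.85*r^4 - 0.17*r^3 + 6.66*r^2 + 1.72*r + 1.74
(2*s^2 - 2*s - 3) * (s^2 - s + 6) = 2*s^4 - 4*s^3 + 11*s^2 - 9*s - 18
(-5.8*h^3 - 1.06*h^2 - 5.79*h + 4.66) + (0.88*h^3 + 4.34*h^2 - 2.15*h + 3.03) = -4.92*h^3 + 3.28*h^2 - 7.94*h + 7.69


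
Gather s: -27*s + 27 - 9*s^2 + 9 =-9*s^2 - 27*s + 36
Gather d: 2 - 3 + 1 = 0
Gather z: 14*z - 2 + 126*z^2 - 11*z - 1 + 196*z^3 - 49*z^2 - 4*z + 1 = 196*z^3 + 77*z^2 - z - 2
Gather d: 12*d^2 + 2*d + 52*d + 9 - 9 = 12*d^2 + 54*d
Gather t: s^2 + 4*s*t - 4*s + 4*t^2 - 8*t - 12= s^2 - 4*s + 4*t^2 + t*(4*s - 8) - 12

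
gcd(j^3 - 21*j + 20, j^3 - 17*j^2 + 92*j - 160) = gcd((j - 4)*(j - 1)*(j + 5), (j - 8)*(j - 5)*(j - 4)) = j - 4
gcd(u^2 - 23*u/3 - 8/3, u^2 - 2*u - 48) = u - 8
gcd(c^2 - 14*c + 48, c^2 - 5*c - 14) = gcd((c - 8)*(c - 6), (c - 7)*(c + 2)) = 1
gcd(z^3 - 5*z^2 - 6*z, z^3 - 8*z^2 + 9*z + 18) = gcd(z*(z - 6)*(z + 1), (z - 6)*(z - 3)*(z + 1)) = z^2 - 5*z - 6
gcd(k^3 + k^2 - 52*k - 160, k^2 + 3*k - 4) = k + 4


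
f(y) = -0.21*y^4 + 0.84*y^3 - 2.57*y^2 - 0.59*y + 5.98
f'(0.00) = -0.59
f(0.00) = 5.98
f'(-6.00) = 302.41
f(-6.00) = -536.60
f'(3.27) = -19.82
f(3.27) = -18.07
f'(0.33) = -2.04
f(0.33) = 5.53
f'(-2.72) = 48.94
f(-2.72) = -39.83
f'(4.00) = -34.59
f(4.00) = -37.50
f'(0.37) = -2.19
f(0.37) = 5.45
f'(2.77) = -13.35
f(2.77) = -9.88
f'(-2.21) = 32.14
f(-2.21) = -19.34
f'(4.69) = -55.92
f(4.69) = -68.27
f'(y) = -0.84*y^3 + 2.52*y^2 - 5.14*y - 0.59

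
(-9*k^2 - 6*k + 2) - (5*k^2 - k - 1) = -14*k^2 - 5*k + 3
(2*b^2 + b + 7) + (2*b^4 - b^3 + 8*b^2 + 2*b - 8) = 2*b^4 - b^3 + 10*b^2 + 3*b - 1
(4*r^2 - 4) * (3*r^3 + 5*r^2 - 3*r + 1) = 12*r^5 + 20*r^4 - 24*r^3 - 16*r^2 + 12*r - 4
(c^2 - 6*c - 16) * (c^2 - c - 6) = c^4 - 7*c^3 - 16*c^2 + 52*c + 96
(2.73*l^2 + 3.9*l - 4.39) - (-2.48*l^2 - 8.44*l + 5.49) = 5.21*l^2 + 12.34*l - 9.88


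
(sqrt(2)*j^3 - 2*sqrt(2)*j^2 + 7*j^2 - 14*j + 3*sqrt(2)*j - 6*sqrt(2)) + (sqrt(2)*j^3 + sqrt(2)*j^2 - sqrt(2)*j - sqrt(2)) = 2*sqrt(2)*j^3 - sqrt(2)*j^2 + 7*j^2 - 14*j + 2*sqrt(2)*j - 7*sqrt(2)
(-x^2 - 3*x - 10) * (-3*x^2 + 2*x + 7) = 3*x^4 + 7*x^3 + 17*x^2 - 41*x - 70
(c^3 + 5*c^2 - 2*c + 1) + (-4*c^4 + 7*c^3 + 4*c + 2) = -4*c^4 + 8*c^3 + 5*c^2 + 2*c + 3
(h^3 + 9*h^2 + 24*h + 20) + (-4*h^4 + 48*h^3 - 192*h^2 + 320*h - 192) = -4*h^4 + 49*h^3 - 183*h^2 + 344*h - 172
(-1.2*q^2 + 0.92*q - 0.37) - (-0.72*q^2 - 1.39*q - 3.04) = -0.48*q^2 + 2.31*q + 2.67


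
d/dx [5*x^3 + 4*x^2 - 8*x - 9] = 15*x^2 + 8*x - 8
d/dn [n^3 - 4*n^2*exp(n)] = n*(-4*n*exp(n) + 3*n - 8*exp(n))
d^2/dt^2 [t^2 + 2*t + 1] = 2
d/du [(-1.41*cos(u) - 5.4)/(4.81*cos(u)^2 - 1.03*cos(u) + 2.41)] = (-6.7821*cos(u)^2 - 51.948*cos(u) + 8.9601)*sin(u)/(23.1361*cos(u)^4 - 9.9086*cos(u)^3 + 24.2451*cos(u)^2 - 4.9646*cos(u) + 5.8081)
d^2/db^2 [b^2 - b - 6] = 2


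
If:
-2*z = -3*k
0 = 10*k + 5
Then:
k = -1/2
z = -3/4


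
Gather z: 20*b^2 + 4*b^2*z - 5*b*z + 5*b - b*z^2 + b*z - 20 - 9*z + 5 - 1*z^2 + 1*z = 20*b^2 + 5*b + z^2*(-b - 1) + z*(4*b^2 - 4*b - 8) - 15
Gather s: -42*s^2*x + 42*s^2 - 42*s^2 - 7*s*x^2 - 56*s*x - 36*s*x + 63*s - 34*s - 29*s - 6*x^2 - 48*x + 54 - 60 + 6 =-42*s^2*x + s*(-7*x^2 - 92*x) - 6*x^2 - 48*x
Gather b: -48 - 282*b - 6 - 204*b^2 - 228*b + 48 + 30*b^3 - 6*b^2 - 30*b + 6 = 30*b^3 - 210*b^2 - 540*b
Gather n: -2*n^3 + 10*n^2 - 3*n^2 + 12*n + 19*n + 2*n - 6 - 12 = -2*n^3 + 7*n^2 + 33*n - 18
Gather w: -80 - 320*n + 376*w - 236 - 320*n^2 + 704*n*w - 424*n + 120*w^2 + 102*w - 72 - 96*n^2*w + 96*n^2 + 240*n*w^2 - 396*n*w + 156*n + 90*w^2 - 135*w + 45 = -224*n^2 - 588*n + w^2*(240*n + 210) + w*(-96*n^2 + 308*n + 343) - 343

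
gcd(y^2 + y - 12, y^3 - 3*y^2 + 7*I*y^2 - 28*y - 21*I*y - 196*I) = y + 4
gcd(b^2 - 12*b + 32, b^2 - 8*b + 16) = b - 4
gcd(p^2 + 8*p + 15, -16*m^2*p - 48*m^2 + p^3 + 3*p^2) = p + 3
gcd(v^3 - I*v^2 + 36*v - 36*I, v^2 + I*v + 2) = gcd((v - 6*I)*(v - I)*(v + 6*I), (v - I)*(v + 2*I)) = v - I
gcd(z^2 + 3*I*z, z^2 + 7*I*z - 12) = z + 3*I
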